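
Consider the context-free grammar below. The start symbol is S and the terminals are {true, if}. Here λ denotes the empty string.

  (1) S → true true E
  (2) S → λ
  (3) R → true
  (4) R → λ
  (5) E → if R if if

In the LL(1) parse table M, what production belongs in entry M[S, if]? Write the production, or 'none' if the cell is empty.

FIRST(S): from S→true true E we get {true}; from S→λ we get {λ}. So FIRST(S) = {λ, true}.
FIRST(R): from R→true we get {true}; from R→λ we get {λ}. So FIRST(R) = {λ, true}.
FIRST(E): from E→if R if if we get {if}. So FIRST(E) = {if}.
FOLLOW(S) includes $ since S is the start symbol.
FOLLOW(S): S appears on no right-hand side. Thus FOLLOW(S) = {$}.
For S → true true E: FIRST(true true E) = {true}, so it goes in M[S, t] for t ∈ {true}.
For S → λ: FIRST(λ) = {λ}, so it goes in M[S, t] for t ∈ {}; since λ ∈ FIRST, also for every t ∈ FOLLOW(S) = {$}.
None of these place a production in M[S, if].

none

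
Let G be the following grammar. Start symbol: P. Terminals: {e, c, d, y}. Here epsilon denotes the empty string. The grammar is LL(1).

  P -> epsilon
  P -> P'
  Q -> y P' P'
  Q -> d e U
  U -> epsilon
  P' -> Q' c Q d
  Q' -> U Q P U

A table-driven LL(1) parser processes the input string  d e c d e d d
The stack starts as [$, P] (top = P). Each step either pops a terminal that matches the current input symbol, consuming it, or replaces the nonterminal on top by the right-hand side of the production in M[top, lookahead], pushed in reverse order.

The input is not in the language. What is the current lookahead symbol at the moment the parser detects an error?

step 1: stack=$ P  input=d e c d e d d $  — expand P -> P'
step 2: stack=$ P'  input=d e c d e d d $  — expand P' -> Q' c Q d
step 3: stack=$ d Q c Q'  input=d e c d e d d $  — expand Q' -> U Q P U
step 4: stack=$ d Q c U P Q U  input=d e c d e d d $  — expand U -> epsilon
step 5: stack=$ d Q c U P Q  input=d e c d e d d $  — expand Q -> d e U
step 6: stack=$ d Q c U P U e d  input=d e c d e d d $  — match d
step 7: stack=$ d Q c U P U e  input=e c d e d d $  — match e
step 8: stack=$ d Q c U P U  input=c d e d d $  — expand U -> epsilon
step 9: stack=$ d Q c U P  input=c d e d d $  — expand P -> epsilon
step 10: stack=$ d Q c U  input=c d e d d $  — expand U -> epsilon
step 11: stack=$ d Q c  input=c d e d d $  — match c
step 12: stack=$ d Q  input=d e d d $  — expand Q -> d e U
step 13: stack=$ d U e d  input=d e d d $  — match d
step 14: stack=$ d U e  input=e d d $  — match e
step 15: stack=$ d U  input=d d $  — expand U -> epsilon
step 16: stack=$ d  input=d d $  — match d
step 17: stack=$  input=d $  — error: stack empty but input remains

d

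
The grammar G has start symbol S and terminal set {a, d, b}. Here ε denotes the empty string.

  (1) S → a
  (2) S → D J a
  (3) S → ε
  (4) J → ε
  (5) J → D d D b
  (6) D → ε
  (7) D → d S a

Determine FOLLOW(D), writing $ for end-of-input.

FIRST(D) = {ε, d}
FIRST(J) = {ε, d}  (via D d D b)
FIRST(S) = {ε, a, d}  (via D J a)
FOLLOW(S) includes $ since S is the start symbol.
FOLLOW(S): in D→d S a, S is followed by a with FIRST {a}. Thus FOLLOW(S) = {$, a}.
FOLLOW(J): in S→D J a, J is followed by a with FIRST {a}. Thus FOLLOW(J) = {a}.
FOLLOW(D): in S→D J a, D is followed by J a with FIRST {a, d}; in J→D d D b (occurrence 1), D is followed by d D b with FIRST {d}; in J→D d D b (occurrence 2), D is followed by b with FIRST {b}. Thus FOLLOW(D) = {a, b, d}.

{a, b, d}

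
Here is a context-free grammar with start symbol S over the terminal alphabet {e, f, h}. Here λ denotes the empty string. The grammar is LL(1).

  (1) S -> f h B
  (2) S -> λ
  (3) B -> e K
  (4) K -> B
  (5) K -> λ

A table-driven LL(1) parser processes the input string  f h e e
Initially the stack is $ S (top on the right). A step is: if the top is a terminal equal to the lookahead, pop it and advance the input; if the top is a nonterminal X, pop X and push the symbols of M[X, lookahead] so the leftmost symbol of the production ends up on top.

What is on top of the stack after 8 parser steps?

K

step 1: stack=$ S  input=f h e e $  — expand S -> f h B
step 2: stack=$ B h f  input=f h e e $  — match f
step 3: stack=$ B h  input=h e e $  — match h
step 4: stack=$ B  input=e e $  — expand B -> e K
step 5: stack=$ K e  input=e e $  — match e
step 6: stack=$ K  input=e $  — expand K -> B
step 7: stack=$ B  input=e $  — expand B -> e K
step 8: stack=$ K e  input=e $  — match e
Stack after step 8: $ K (top = K).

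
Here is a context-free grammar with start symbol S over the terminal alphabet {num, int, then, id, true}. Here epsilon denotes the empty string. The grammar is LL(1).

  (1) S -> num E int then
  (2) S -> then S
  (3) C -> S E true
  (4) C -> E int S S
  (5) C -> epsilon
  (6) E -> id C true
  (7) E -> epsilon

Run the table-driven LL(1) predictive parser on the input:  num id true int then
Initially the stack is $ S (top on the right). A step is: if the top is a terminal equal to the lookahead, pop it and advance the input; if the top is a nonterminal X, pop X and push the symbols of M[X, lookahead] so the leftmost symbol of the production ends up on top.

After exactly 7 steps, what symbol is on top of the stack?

then

step 1: stack=$ S  input=num id true int then $  — expand S -> num E int then
step 2: stack=$ then int E num  input=num id true int then $  — match num
step 3: stack=$ then int E  input=id true int then $  — expand E -> id C true
step 4: stack=$ then int true C id  input=id true int then $  — match id
step 5: stack=$ then int true C  input=true int then $  — expand C -> epsilon
step 6: stack=$ then int true  input=true int then $  — match true
step 7: stack=$ then int  input=int then $  — match int
Stack after step 7: $ then (top = then).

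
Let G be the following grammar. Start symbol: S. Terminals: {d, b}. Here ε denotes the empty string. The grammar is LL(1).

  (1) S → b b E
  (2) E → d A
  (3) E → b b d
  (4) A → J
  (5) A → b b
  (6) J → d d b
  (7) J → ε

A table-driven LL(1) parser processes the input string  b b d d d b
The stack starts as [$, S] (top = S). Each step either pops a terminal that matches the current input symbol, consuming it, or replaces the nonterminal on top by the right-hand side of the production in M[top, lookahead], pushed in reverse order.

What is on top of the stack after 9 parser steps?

b

step 1: stack=$ S  input=b b d d d b $  — expand S → b b E
step 2: stack=$ E b b  input=b b d d d b $  — match b
step 3: stack=$ E b  input=b d d d b $  — match b
step 4: stack=$ E  input=d d d b $  — expand E → d A
step 5: stack=$ A d  input=d d d b $  — match d
step 6: stack=$ A  input=d d b $  — expand A → J
step 7: stack=$ J  input=d d b $  — expand J → d d b
step 8: stack=$ b d d  input=d d b $  — match d
step 9: stack=$ b d  input=d b $  — match d
Stack after step 9: $ b (top = b).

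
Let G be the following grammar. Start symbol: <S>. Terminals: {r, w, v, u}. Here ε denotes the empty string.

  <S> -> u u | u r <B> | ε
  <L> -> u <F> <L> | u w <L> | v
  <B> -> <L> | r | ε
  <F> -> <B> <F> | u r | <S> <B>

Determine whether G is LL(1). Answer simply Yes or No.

No

FIRST(<S>) = {ε, u}
FIRST(<L>) = {u, v}
FIRST(<B>) = {ε, r, u, v}
FIRST(<F>) = {ε, r, u, v}
FOLLOW(<S>) = {$, r, u, v}
FOLLOW(<L>) = {$, r, u, v}
FOLLOW(<B>) = {$, r, u, v}
FOLLOW(<F>) = {u, v}
Cell M[<B>, r] receives both <B> -> r and <B> -> ε — the grammar is not LL(1).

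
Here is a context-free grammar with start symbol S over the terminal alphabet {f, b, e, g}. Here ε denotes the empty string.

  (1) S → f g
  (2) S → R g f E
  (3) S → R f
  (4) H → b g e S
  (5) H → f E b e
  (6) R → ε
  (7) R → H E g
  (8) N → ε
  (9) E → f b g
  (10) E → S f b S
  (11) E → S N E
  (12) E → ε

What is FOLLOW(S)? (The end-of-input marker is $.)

{$, b, f, g}

FIRST(H): from H→b g e S we get {b}; from H→f E b e we get {f}. So FIRST(H) = {b, f}.
FIRST(N): from N→ε we get {ε}. So FIRST(N) = {ε}.
FIRST(R): from R→ε we get {ε}; from R→H E g we get {b, f}. So FIRST(R) = {ε, b, f}.
FIRST(S): from S→f g we get {f}; from S→R g f E we get {b, f, g}; from S→R f we get {b, f}. So FIRST(S) = {b, f, g}.
FIRST(E): from E→f b g we get {f}; from E→S f b S we get {b, f, g}; from E→S N E we get {b, f, g}; from E→ε we get {ε}. So FIRST(E) = {ε, b, f, g}.
FOLLOW(S) includes $ since S is the start symbol.
FOLLOW(H): in R→H E g, H is followed by E g with FIRST {b, f, g}. Thus FOLLOW(H) = {b, f, g}.
FOLLOW(R): in S→R g f E, R is followed by g f E with FIRST {g}; in S→R f, R is followed by f with FIRST {f}. Thus FOLLOW(R) = {f, g}.
FOLLOW(S): in H→b g e S, the suffix after S is empty, so FOLLOW(S) ⊇ FOLLOW(H) = {b, f, g}; in E→S f b S (occurrence 1), S is followed by f b S with FIRST {f}; in E→S f b S (occurrence 2), the suffix after S is empty, so FOLLOW(S) ⊇ FOLLOW(E) = {$, b, f, g}; in E→S N E, S is followed by N E with FIRST {ε, b, f, g}; in E→S N E, the suffix after S is nullable, so FOLLOW(S) ⊇ FOLLOW(E) = {$, b, f, g}. Thus FOLLOW(S) = {$, b, f, g}.
FOLLOW(E): in S→R g f E, the suffix after E is empty, so FOLLOW(E) ⊇ FOLLOW(S) = {$, b, f, g}; in H→f E b e, E is followed by b e with FIRST {b}; in R→H E g, E is followed by g with FIRST {g}; in E→S N E, the suffix after E is empty (adds nothing new). Thus FOLLOW(E) = {$, b, f, g}.
FOLLOW(N): in E→S N E, N is followed by E with FIRST {ε, b, f, g}; in E→S N E, the suffix after N is nullable, so FOLLOW(N) ⊇ FOLLOW(E) = {$, b, f, g}. Thus FOLLOW(N) = {$, b, f, g}.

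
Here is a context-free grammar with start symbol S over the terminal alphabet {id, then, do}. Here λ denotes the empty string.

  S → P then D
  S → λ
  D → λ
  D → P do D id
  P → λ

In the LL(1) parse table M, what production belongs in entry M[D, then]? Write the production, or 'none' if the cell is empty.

FIRST(P) = {λ}
FIRST(S) = {λ, then}  (via P then D)
FIRST(D) = {λ, do}  (via P do D id)
FOLLOW(S) includes $ since S is the start symbol.
FOLLOW(S): S appears on no right-hand side. Thus FOLLOW(S) = {$}.
FOLLOW(D): in S→P then D, the suffix after D is empty, so FOLLOW(D) ⊇ FOLLOW(S) = {$}; in D→P do D id, D is followed by id with FIRST {id}. Thus FOLLOW(D) = {$, id}.
For D → λ: FIRST(λ) = {λ}, so it goes in M[D, t] for t ∈ {}; since λ ∈ FIRST, also for every t ∈ FOLLOW(D) = {$, id}.
For D → P do D id: FIRST(P do D id) = {do}, so it goes in M[D, t] for t ∈ {do}.
None of these place a production in M[D, then].

none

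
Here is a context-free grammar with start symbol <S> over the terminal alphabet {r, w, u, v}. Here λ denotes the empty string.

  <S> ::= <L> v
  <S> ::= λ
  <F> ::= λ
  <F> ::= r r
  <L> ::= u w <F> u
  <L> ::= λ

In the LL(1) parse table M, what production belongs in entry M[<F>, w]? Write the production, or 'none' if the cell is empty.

FIRST(<F>): from <F>::=λ we get {λ}; from <F>::=r r we get {r}. So FIRST(<F>) = {λ, r}.
FIRST(<L>): from <L>::=u w <F> u we get {u}; from <L>::=λ we get {λ}. So FIRST(<L>) = {λ, u}.
FIRST(<S>): from <S>::=<L> v we get {u, v}; from <S>::=λ we get {λ}. So FIRST(<S>) = {λ, u, v}.
FOLLOW(<S>) includes $ since <S> is the start symbol.
FOLLOW(<F>): in <L>::=u w <F> u, <F> is followed by u with FIRST {u}. Thus FOLLOW(<F>) = {u}.
For <F> ::= λ: FIRST(λ) = {λ}, so it goes in M[<F>, t] for t ∈ {}; since λ ∈ FIRST, also for every t ∈ FOLLOW(<F>) = {u}.
For <F> ::= r r: FIRST(r r) = {r}, so it goes in M[<F>, t] for t ∈ {r}.
None of these place a production in M[<F>, w].

none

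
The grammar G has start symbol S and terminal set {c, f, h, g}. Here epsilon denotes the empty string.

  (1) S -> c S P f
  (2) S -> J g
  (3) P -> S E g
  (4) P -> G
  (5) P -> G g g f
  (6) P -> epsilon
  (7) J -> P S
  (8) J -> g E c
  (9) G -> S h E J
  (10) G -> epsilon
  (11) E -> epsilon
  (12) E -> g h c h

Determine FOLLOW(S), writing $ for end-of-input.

{$, c, f, g, h}

FIRST(E) = {epsilon, g}
FIRST(S) = {c, g}  (via J g)
FIRST(G) = {epsilon, c, g}  (via S h E J)
FIRST(P) = {epsilon, c, g}  (via S E g, G, G g g f)
FIRST(J) = {c, g}  (via P S)
FOLLOW(S) includes $ since S is the start symbol.
FOLLOW(P): in S->c S P f, P is followed by f with FIRST {f}; in J->P S, P is followed by S with FIRST {c, g}. Thus FOLLOW(P) = {c, f, g}.
FOLLOW(G): in P->G, the suffix after G is empty, so FOLLOW(G) ⊇ FOLLOW(P) = {c, f, g}; in P->G g g f, G is followed by g g f with FIRST {g}. Thus FOLLOW(G) = {c, f, g}.
FOLLOW(J): in S->J g, J is followed by g with FIRST {g}; in G->S h E J, the suffix after J is empty, so FOLLOW(J) ⊇ FOLLOW(G) = {c, f, g}. Thus FOLLOW(J) = {c, f, g}.
FOLLOW(S): in S->c S P f, S is followed by P f with FIRST {c, f, g}; in P->S E g, S is followed by E g with FIRST {g}; in J->P S, the suffix after S is empty, so FOLLOW(S) ⊇ FOLLOW(J) = {c, f, g}; in G->S h E J, S is followed by h E J with FIRST {h}. Thus FOLLOW(S) = {$, c, f, g, h}.
FOLLOW(E): in P->S E g, E is followed by g with FIRST {g}; in J->g E c, E is followed by c with FIRST {c}; in G->S h E J, E is followed by J with FIRST {c, g}. Thus FOLLOW(E) = {c, g}.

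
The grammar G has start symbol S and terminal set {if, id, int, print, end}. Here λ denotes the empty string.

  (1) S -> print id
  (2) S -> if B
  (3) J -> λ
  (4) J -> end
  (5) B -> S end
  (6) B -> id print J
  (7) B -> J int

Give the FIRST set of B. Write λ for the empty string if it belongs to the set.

FIRST(S) = {if, print}
FIRST(J) = {λ, end}
FIRST(B) = {end, id, if, int, print}  (via S end, J int)

{end, id, if, int, print}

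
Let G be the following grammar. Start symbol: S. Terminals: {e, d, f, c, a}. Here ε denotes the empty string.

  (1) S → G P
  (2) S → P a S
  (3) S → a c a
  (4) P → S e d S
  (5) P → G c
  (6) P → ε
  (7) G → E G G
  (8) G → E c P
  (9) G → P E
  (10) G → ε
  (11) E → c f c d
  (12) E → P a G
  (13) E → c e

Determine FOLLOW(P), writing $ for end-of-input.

FIRST(S): from S→G P we get {ε, a, c, e}; from S→P a S we get {a, c, e}; from S→a c a we get {a}. So FIRST(S) = {ε, a, c, e}.
FIRST(P): from P→S e d S we get {a, c, e}; from P→G c we get {a, c, e}; from P→ε we get {ε}. So FIRST(P) = {ε, a, c, e}.
FIRST(E): from E→c f c d we get {c}; from E→P a G we get {a, c, e}; from E→c e we get {c}. So FIRST(E) = {a, c, e}.
FIRST(G): from G→E G G we get {a, c, e}; from G→E c P we get {a, c, e}; from G→P E we get {a, c, e}; from G→ε we get {ε}. So FIRST(G) = {ε, a, c, e}.
FOLLOW(S) includes $ since S is the start symbol.
FOLLOW(S): in S→P a S, the suffix after S is empty (adds nothing new); in P→S e d S (occurrence 1), S is followed by e d S with FIRST {e}; in P→S e d S (occurrence 2), the suffix after S is empty, so FOLLOW(S) ⊇ FOLLOW(P) = {$, a, c, e}. Thus FOLLOW(S) = {$, a, c, e}.
FOLLOW(P): in S→G P, the suffix after P is empty, so FOLLOW(P) ⊇ FOLLOW(S) = {$, a, c, e}; in S→P a S, P is followed by a S with FIRST {a}; in G→E c P, the suffix after P is empty, so FOLLOW(P) ⊇ FOLLOW(G) = {$, a, c, e}; in G→P E, P is followed by E with FIRST {a, c, e}; in E→P a G, P is followed by a G with FIRST {a}. Thus FOLLOW(P) = {$, a, c, e}.
FOLLOW(G): in S→G P, G is followed by P with FIRST {ε, a, c, e}; in S→G P, the suffix after G is nullable, so FOLLOW(G) ⊇ FOLLOW(S) = {$, a, c, e}; in P→G c, G is followed by c with FIRST {c}; in G→E G G (occurrence 1), G is followed by G with FIRST {ε, a, c, e}; in G→E G G (occurrence 1), the suffix after G is nullable (adds nothing new); in G→E G G (occurrence 2), the suffix after G is empty (adds nothing new); in E→P a G, the suffix after G is empty, so FOLLOW(G) ⊇ FOLLOW(E) = {$, a, c, e}. Thus FOLLOW(G) = {$, a, c, e}.
FOLLOW(E): in G→E G G, E is followed by G G with FIRST {ε, a, c, e}; in G→E G G, the suffix after E is nullable, so FOLLOW(E) ⊇ FOLLOW(G) = {$, a, c, e}; in G→E c P, E is followed by c P with FIRST {c}; in G→P E, the suffix after E is empty, so FOLLOW(E) ⊇ FOLLOW(G) = {$, a, c, e}. Thus FOLLOW(E) = {$, a, c, e}.

{$, a, c, e}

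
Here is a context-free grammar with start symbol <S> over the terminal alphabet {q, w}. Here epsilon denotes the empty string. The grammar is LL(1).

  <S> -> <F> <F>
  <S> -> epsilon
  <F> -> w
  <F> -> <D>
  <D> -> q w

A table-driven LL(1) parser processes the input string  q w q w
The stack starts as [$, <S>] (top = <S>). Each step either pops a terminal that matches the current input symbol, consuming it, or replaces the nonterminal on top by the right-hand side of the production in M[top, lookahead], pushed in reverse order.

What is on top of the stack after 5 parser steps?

     Stack      Input      Action
  1  $ <S>      q w q w $  expand <S> -> <F> <F>
  2  $ <F> <F>  q w q w $  expand <F> -> <D>
  3  $ <F> <D>  q w q w $  expand <D> -> q w
  4  $ <F> w q  q w q w $  match q
  5  $ <F> w    w q w $    match w
Stack after step 5: $ <F> (top = <F>).

<F>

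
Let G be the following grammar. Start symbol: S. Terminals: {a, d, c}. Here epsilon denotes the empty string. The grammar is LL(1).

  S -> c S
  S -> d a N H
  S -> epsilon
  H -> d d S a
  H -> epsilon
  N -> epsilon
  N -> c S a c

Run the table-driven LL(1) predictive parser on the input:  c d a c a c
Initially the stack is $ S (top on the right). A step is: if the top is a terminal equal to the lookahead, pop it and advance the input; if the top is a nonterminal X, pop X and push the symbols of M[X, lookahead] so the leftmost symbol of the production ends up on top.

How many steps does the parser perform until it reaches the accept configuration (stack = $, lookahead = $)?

step 1: stack=$ S  input=c d a c a c $  — expand S -> c S
step 2: stack=$ S c  input=c d a c a c $  — match c
step 3: stack=$ S  input=d a c a c $  — expand S -> d a N H
step 4: stack=$ H N a d  input=d a c a c $  — match d
step 5: stack=$ H N a  input=a c a c $  — match a
step 6: stack=$ H N  input=c a c $  — expand N -> c S a c
step 7: stack=$ H c a S c  input=c a c $  — match c
step 8: stack=$ H c a S  input=a c $  — expand S -> epsilon
step 9: stack=$ H c a  input=a c $  — match a
step 10: stack=$ H c  input=c $  — match c
step 11: stack=$ H  input=$  — expand H -> epsilon
Accept reached after 11 steps.

11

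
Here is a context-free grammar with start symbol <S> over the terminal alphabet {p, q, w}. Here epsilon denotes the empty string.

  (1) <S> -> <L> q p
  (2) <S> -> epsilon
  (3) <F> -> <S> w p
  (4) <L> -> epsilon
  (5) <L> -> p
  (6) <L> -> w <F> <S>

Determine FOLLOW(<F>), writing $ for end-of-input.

{p, q, w}

FIRST(<L>) = {epsilon, p, w}
FIRST(<S>) = {epsilon, p, q, w}  (via <L> q p)
FIRST(<F>) = {p, q, w}  (via <S> w p)
FOLLOW(<S>) includes $ since <S> is the start symbol.
FOLLOW(<L>): in <S>-><L> q p, <L> is followed by q p with FIRST {q}. Thus FOLLOW(<L>) = {q}.
FOLLOW(<S>): in <F>-><S> w p, <S> is followed by w p with FIRST {w}; in <L>->w <F> <S>, the suffix after <S> is empty, so FOLLOW(<S>) ⊇ FOLLOW(<L>) = {q}. Thus FOLLOW(<S>) = {$, q, w}.
FOLLOW(<F>): in <L>->w <F> <S>, <F> is followed by <S> with FIRST {epsilon, p, q, w}; in <L>->w <F> <S>, the suffix after <F> is nullable, so FOLLOW(<F>) ⊇ FOLLOW(<L>) = {q}. Thus FOLLOW(<F>) = {p, q, w}.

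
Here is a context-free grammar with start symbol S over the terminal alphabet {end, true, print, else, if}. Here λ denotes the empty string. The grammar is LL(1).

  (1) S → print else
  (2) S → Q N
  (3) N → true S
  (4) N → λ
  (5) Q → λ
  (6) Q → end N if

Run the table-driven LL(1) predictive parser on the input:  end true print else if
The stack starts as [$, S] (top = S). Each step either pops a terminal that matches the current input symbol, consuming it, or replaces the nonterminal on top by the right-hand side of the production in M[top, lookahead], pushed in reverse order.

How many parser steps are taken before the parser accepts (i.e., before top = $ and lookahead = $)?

10

      Stack              Input                     Action
   1  $ S                end true print else if $  expand S → Q N
   2  $ N Q              end true print else if $  expand Q → end N if
   3  $ N if N end       end true print else if $  match end
   4  $ N if N           true print else if $      expand N → true S
   5  $ N if S true      true print else if $      match true
   6  $ N if S           print else if $           expand S → print else
   7  $ N if else print  print else if $           match print
   8  $ N if else        else if $                 match else
   9  $ N if             if $                      match if
  10  $ N                $                         expand N → λ
Accept reached after 10 steps.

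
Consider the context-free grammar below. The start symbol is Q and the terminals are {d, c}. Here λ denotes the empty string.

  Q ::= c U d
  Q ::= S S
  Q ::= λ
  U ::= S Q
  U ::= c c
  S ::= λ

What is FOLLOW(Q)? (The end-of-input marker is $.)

FIRST(S): from S::=λ we get {λ}. So FIRST(S) = {λ}.
FIRST(Q): from Q::=c U d we get {c}; from Q::=S S we get {λ}; from Q::=λ we get {λ}. So FIRST(Q) = {λ, c}.
FIRST(U): from U::=S Q we get {λ, c}; from U::=c c we get {c}. So FIRST(U) = {λ, c}.
FOLLOW(Q) includes $ since Q is the start symbol.
FOLLOW(U): in Q::=c U d, U is followed by d with FIRST {d}. Thus FOLLOW(U) = {d}.
FOLLOW(Q): in U::=S Q, the suffix after Q is empty, so FOLLOW(Q) ⊇ FOLLOW(U) = {d}. Thus FOLLOW(Q) = {$, d}.
FOLLOW(S): in Q::=S S (occurrence 1), S is followed by S with FIRST {λ}; in Q::=S S (occurrence 1), the suffix after S is nullable, so FOLLOW(S) ⊇ FOLLOW(Q) = {$, d}; in Q::=S S (occurrence 2), the suffix after S is empty, so FOLLOW(S) ⊇ FOLLOW(Q) = {$, d}; in U::=S Q, S is followed by Q with FIRST {λ, c}; in U::=S Q, the suffix after S is nullable, so FOLLOW(S) ⊇ FOLLOW(U) = {d}. Thus FOLLOW(S) = {$, c, d}.

{$, d}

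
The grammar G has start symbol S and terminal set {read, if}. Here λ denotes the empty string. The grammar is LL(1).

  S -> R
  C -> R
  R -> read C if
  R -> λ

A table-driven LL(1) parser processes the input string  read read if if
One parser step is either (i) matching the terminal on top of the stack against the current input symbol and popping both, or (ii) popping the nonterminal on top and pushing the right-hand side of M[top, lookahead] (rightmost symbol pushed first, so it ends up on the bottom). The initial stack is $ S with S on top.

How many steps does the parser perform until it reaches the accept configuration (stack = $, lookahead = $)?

10

      Stack           Input              Action
   1  $ S             read read if if $  expand S -> R
   2  $ R             read read if if $  expand R -> read C if
   3  $ if C read     read read if if $  match read
   4  $ if C          read if if $       expand C -> R
   5  $ if R          read if if $       expand R -> read C if
   6  $ if if C read  read if if $       match read
   7  $ if if C       if if $            expand C -> R
   8  $ if if R       if if $            expand R -> λ
   9  $ if if         if if $            match if
  10  $ if            if $               match if
Accept reached after 10 steps.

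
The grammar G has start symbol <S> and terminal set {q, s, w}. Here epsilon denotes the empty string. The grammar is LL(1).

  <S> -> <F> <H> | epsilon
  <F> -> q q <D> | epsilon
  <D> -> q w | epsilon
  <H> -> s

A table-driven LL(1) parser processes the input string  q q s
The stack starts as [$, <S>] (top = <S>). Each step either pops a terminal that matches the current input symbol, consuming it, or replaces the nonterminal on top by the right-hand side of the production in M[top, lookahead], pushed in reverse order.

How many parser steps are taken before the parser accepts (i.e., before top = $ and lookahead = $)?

7

step 1: stack=$ <S>  input=q q s $  — expand <S> -> <F> <H>
step 2: stack=$ <H> <F>  input=q q s $  — expand <F> -> q q <D>
step 3: stack=$ <H> <D> q q  input=q q s $  — match q
step 4: stack=$ <H> <D> q  input=q s $  — match q
step 5: stack=$ <H> <D>  input=s $  — expand <D> -> epsilon
step 6: stack=$ <H>  input=s $  — expand <H> -> s
step 7: stack=$ s  input=s $  — match s
Accept reached after 7 steps.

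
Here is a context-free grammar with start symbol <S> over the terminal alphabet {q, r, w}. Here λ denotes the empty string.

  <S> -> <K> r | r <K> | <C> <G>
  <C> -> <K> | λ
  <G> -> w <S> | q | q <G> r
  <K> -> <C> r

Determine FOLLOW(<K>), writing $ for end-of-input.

{$, q, r, w}

FIRST(<G>) = {q, w}
FIRST(<S>) = {q, r, w}  (via <K> r, <C> <G>)
FIRST(<C>) = {λ, r}  (via <K>)
FIRST(<K>) = {r}  (via <C> r)
FOLLOW(<S>) includes $ since <S> is the start symbol.
FOLLOW(<C>): in <S>-><C> <G>, <C> is followed by <G> with FIRST {q, w}; in <K>-><C> r, <C> is followed by r with FIRST {r}. Thus FOLLOW(<C>) = {q, r, w}.
FOLLOW(<S>): in <G>->w <S>, the suffix after <S> is empty, so FOLLOW(<S>) ⊇ FOLLOW(<G>) = {$, r}. Thus FOLLOW(<S>) = {$, r}.
FOLLOW(<G>): in <S>-><C> <G>, the suffix after <G> is empty, so FOLLOW(<G>) ⊇ FOLLOW(<S>) = {$, r}; in <G>->q <G> r, <G> is followed by r with FIRST {r}. Thus FOLLOW(<G>) = {$, r}.
FOLLOW(<K>): in <S>-><K> r, <K> is followed by r with FIRST {r}; in <S>->r <K>, the suffix after <K> is empty, so FOLLOW(<K>) ⊇ FOLLOW(<S>) = {$, r}; in <C>-><K>, the suffix after <K> is empty, so FOLLOW(<K>) ⊇ FOLLOW(<C>) = {q, r, w}. Thus FOLLOW(<K>) = {$, q, r, w}.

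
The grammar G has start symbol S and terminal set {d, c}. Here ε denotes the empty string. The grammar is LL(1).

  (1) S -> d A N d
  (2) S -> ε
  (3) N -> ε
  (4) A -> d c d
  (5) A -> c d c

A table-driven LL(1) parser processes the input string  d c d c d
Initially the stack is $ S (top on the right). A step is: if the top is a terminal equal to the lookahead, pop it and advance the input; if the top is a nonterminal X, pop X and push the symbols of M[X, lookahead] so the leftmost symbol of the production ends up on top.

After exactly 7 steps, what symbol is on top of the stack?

d

step 1: stack=$ S  input=d c d c d $  — expand S -> d A N d
step 2: stack=$ d N A d  input=d c d c d $  — match d
step 3: stack=$ d N A  input=c d c d $  — expand A -> c d c
step 4: stack=$ d N c d c  input=c d c d $  — match c
step 5: stack=$ d N c d  input=d c d $  — match d
step 6: stack=$ d N c  input=c d $  — match c
step 7: stack=$ d N  input=d $  — expand N -> ε
Stack after step 7: $ d (top = d).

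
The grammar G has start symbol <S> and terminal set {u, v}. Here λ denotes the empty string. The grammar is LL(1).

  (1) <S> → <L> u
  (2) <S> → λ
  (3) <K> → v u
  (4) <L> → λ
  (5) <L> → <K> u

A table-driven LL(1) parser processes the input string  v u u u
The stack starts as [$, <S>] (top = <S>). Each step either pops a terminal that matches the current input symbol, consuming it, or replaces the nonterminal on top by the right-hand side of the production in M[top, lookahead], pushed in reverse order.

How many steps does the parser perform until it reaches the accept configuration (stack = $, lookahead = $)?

step 1: stack=$ <S>  input=v u u u $  — expand <S> → <L> u
step 2: stack=$ u <L>  input=v u u u $  — expand <L> → <K> u
step 3: stack=$ u u <K>  input=v u u u $  — expand <K> → v u
step 4: stack=$ u u u v  input=v u u u $  — match v
step 5: stack=$ u u u  input=u u u $  — match u
step 6: stack=$ u u  input=u u $  — match u
step 7: stack=$ u  input=u $  — match u
Accept reached after 7 steps.

7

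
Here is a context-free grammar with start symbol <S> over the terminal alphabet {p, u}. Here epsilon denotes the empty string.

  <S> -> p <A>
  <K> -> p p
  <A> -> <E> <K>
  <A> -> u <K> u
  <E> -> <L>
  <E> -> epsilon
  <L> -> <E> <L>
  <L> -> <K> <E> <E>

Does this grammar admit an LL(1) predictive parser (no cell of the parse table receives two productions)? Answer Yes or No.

No

FIRST(<S>) = {p}
FIRST(<K>) = {p}
FIRST(<A>) = {p, u}
FIRST(<E>) = {epsilon, p}
FIRST(<L>) = {p}
FOLLOW(<S>) = {$}
FOLLOW(<K>) = {$, p, u}
FOLLOW(<A>) = {$}
FOLLOW(<E>) = {p}
FOLLOW(<L>) = {p}
Cell M[<E>, p] receives both <E> -> <L> and <E> -> epsilon — the grammar is not LL(1).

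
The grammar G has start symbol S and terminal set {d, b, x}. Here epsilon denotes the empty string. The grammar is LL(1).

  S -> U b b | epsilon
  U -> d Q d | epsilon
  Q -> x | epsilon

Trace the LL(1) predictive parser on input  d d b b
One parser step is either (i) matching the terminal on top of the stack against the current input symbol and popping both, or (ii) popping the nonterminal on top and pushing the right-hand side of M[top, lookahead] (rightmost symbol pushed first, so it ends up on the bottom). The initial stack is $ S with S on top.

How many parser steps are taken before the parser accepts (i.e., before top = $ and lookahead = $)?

7

step 1: stack=$ S  input=d d b b $  — expand S -> U b b
step 2: stack=$ b b U  input=d d b b $  — expand U -> d Q d
step 3: stack=$ b b d Q d  input=d d b b $  — match d
step 4: stack=$ b b d Q  input=d b b $  — expand Q -> epsilon
step 5: stack=$ b b d  input=d b b $  — match d
step 6: stack=$ b b  input=b b $  — match b
step 7: stack=$ b  input=b $  — match b
Accept reached after 7 steps.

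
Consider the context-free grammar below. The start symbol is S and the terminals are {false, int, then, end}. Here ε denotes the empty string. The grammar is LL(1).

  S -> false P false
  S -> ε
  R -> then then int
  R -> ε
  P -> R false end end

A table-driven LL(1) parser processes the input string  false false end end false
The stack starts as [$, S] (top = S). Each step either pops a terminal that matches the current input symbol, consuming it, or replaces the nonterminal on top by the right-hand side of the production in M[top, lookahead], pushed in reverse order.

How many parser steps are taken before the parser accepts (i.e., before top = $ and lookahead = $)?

8

     Stack                    Input                        Action
  1  $ S                      false false end end false $  expand S -> false P false
  2  $ false P false          false false end end false $  match false
  3  $ false P                false end end false $        expand P -> R false end end
  4  $ false end end false R  false end end false $        expand R -> ε
  5  $ false end end false    false end end false $        match false
  6  $ false end end          end end false $              match end
  7  $ false end              end false $                  match end
  8  $ false                  false $                      match false
Accept reached after 8 steps.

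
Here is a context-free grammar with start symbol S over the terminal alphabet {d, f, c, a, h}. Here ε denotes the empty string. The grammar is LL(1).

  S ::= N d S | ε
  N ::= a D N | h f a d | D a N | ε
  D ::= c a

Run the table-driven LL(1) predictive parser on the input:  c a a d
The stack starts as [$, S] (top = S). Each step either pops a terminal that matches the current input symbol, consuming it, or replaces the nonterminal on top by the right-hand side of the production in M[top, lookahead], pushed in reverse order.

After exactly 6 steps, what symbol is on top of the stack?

N

     Stack          Input      Action
  1  $ S            c a a d $  expand S ::= N d S
  2  $ S d N        c a a d $  expand N ::= D a N
  3  $ S d N a D    c a a d $  expand D ::= c a
  4  $ S d N a a c  c a a d $  match c
  5  $ S d N a a    a a d $    match a
  6  $ S d N a      a d $      match a
Stack after step 6: $ S d N (top = N).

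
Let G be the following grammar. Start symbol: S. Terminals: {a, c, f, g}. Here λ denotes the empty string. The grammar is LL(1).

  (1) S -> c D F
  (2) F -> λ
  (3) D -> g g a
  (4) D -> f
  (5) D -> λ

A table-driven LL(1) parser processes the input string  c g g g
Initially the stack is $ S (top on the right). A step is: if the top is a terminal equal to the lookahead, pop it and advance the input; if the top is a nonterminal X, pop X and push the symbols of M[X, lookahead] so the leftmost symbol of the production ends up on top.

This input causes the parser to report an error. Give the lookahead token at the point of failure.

     Stack      Input      Action
  1  $ S        c g g g $  expand S -> c D F
  2  $ F D c    c g g g $  match c
  3  $ F D      g g g $    expand D -> g g a
  4  $ F a g g  g g g $    match g
  5  $ F a g    g g $      match g
  6  $ F a      g $        error: top is terminal a but lookahead is g

g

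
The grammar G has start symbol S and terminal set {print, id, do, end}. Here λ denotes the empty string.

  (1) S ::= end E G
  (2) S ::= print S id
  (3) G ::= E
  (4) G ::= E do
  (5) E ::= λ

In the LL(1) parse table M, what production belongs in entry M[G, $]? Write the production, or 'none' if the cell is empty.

FIRST(S) = {end, print}
FIRST(E) = {λ}
FIRST(G) = {λ, do}  (via E, E do)
FOLLOW(S) includes $ since S is the start symbol.
FOLLOW(S): in S::=print S id, S is followed by id with FIRST {id}. Thus FOLLOW(S) = {$, id}.
FOLLOW(G): in S::=end E G, the suffix after G is empty, so FOLLOW(G) ⊇ FOLLOW(S) = {$, id}. Thus FOLLOW(G) = {$, id}.
For G ::= E: FIRST(E) = {λ}, so it goes in M[G, t] for t ∈ {}; since λ ∈ FIRST, also for every t ∈ FOLLOW(G) = {$, id}.
For G ::= E do: FIRST(E do) = {do}, so it goes in M[G, t] for t ∈ {do}.

G ::= E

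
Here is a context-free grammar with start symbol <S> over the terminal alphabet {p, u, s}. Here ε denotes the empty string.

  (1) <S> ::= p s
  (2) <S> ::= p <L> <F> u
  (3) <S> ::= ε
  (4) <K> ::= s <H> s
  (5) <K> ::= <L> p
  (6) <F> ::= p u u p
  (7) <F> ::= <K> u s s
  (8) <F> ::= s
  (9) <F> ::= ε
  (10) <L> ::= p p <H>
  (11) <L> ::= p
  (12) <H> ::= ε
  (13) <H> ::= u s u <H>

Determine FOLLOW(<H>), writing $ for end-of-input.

{p, s, u}

FIRST(<S>) = {ε, p}
FIRST(<L>) = {p}
FIRST(<H>) = {ε, u}
FIRST(<K>) = {p, s}  (via <L> p)
FIRST(<F>) = {ε, p, s}  (via <K> u s s)
FOLLOW(<S>) includes $ since <S> is the start symbol.
FOLLOW(<S>): <S> appears on no right-hand side. Thus FOLLOW(<S>) = {$}.
FOLLOW(<K>): in <F>::=<K> u s s, <K> is followed by u s s with FIRST {u}. Thus FOLLOW(<K>) = {u}.
FOLLOW(<F>): in <S>::=p <L> <F> u, <F> is followed by u with FIRST {u}. Thus FOLLOW(<F>) = {u}.
FOLLOW(<L>): in <S>::=p <L> <F> u, <L> is followed by <F> u with FIRST {p, s, u}; in <K>::=<L> p, <L> is followed by p with FIRST {p}. Thus FOLLOW(<L>) = {p, s, u}.
FOLLOW(<H>): in <K>::=s <H> s, <H> is followed by s with FIRST {s}; in <L>::=p p <H>, the suffix after <H> is empty, so FOLLOW(<H>) ⊇ FOLLOW(<L>) = {p, s, u}; in <H>::=u s u <H>, the suffix after <H> is empty (adds nothing new). Thus FOLLOW(<H>) = {p, s, u}.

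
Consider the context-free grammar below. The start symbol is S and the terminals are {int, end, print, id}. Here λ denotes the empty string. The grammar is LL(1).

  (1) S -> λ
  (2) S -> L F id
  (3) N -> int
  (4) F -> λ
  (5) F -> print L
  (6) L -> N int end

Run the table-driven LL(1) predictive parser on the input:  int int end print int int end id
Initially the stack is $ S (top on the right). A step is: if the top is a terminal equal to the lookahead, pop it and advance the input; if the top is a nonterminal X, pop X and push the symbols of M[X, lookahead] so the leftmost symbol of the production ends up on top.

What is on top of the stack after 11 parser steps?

step 1: stack=$ S  input=int int end print int int end id $  — expand S -> L F id
step 2: stack=$ id F L  input=int int end print int int end id $  — expand L -> N int end
step 3: stack=$ id F end int N  input=int int end print int int end id $  — expand N -> int
step 4: stack=$ id F end int int  input=int int end print int int end id $  — match int
step 5: stack=$ id F end int  input=int end print int int end id $  — match int
step 6: stack=$ id F end  input=end print int int end id $  — match end
step 7: stack=$ id F  input=print int int end id $  — expand F -> print L
step 8: stack=$ id L print  input=print int int end id $  — match print
step 9: stack=$ id L  input=int int end id $  — expand L -> N int end
step 10: stack=$ id end int N  input=int int end id $  — expand N -> int
step 11: stack=$ id end int int  input=int int end id $  — match int
Stack after step 11: $ id end int (top = int).

int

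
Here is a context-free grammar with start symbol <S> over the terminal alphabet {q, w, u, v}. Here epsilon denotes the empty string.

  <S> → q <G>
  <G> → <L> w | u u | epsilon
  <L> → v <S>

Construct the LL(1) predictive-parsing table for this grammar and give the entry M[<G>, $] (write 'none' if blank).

<G> → epsilon

FIRST(<S>) = {q}
FIRST(<L>) = {v}
FIRST(<G>) = {epsilon, u, v}  (via <L> w)
FOLLOW(<S>) includes $ since <S> is the start symbol.
FOLLOW(<S>): in <L>→v <S>, the suffix after <S> is empty, so FOLLOW(<S>) ⊇ FOLLOW(<L>) = {w}. Thus FOLLOW(<S>) = {$, w}.
FOLLOW(<G>): in <S>→q <G>, the suffix after <G> is empty, so FOLLOW(<G>) ⊇ FOLLOW(<S>) = {$, w}. Thus FOLLOW(<G>) = {$, w}.
For <G> → <L> w: FIRST(<L> w) = {v}, so it goes in M[<G>, t] for t ∈ {v}.
For <G> → u u: FIRST(u u) = {u}, so it goes in M[<G>, t] for t ∈ {u}.
For <G> → epsilon: FIRST(epsilon) = {epsilon}, so it goes in M[<G>, t] for t ∈ {}; since epsilon ∈ FIRST, also for every t ∈ FOLLOW(<G>) = {$, w}.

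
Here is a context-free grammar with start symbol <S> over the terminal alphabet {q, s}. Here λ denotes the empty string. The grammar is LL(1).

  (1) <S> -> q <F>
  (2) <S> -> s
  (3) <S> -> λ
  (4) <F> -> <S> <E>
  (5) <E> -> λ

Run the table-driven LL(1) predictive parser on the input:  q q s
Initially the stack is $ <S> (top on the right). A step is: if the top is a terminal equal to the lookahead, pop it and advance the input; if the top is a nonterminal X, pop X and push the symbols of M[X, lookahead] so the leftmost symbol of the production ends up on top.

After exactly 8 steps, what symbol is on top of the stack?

<E>

step 1: stack=$ <S>  input=q q s $  — expand <S> -> q <F>
step 2: stack=$ <F> q  input=q q s $  — match q
step 3: stack=$ <F>  input=q s $  — expand <F> -> <S> <E>
step 4: stack=$ <E> <S>  input=q s $  — expand <S> -> q <F>
step 5: stack=$ <E> <F> q  input=q s $  — match q
step 6: stack=$ <E> <F>  input=s $  — expand <F> -> <S> <E>
step 7: stack=$ <E> <E> <S>  input=s $  — expand <S> -> s
step 8: stack=$ <E> <E> s  input=s $  — match s
Stack after step 8: $ <E> <E> (top = <E>).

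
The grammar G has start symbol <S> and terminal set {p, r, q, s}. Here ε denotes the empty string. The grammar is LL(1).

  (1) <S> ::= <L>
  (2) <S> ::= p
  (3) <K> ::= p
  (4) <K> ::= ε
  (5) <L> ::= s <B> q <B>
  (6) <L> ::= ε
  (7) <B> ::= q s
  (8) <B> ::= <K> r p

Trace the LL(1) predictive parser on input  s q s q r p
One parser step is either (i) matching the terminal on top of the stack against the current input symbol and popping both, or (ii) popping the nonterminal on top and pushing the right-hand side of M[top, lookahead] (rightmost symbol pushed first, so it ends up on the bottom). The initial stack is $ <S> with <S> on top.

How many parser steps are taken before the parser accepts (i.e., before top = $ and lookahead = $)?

      Stack          Input          Action
   1  $ <S>          s q s q r p $  expand <S> ::= <L>
   2  $ <L>          s q s q r p $  expand <L> ::= s <B> q <B>
   3  $ <B> q <B> s  s q s q r p $  match s
   4  $ <B> q <B>    q s q r p $    expand <B> ::= q s
   5  $ <B> q s q    q s q r p $    match q
   6  $ <B> q s      s q r p $      match s
   7  $ <B> q        q r p $        match q
   8  $ <B>          r p $          expand <B> ::= <K> r p
   9  $ p r <K>      r p $          expand <K> ::= ε
  10  $ p r          r p $          match r
  11  $ p            p $            match p
Accept reached after 11 steps.

11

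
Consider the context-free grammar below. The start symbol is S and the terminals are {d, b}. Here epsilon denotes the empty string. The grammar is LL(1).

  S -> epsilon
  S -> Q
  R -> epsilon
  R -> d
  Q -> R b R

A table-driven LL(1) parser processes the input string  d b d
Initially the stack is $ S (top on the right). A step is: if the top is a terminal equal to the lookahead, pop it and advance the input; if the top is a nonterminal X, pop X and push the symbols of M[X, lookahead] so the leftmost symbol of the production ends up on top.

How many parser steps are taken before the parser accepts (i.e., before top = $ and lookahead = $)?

step 1: stack=$ S  input=d b d $  — expand S -> Q
step 2: stack=$ Q  input=d b d $  — expand Q -> R b R
step 3: stack=$ R b R  input=d b d $  — expand R -> d
step 4: stack=$ R b d  input=d b d $  — match d
step 5: stack=$ R b  input=b d $  — match b
step 6: stack=$ R  input=d $  — expand R -> d
step 7: stack=$ d  input=d $  — match d
Accept reached after 7 steps.

7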